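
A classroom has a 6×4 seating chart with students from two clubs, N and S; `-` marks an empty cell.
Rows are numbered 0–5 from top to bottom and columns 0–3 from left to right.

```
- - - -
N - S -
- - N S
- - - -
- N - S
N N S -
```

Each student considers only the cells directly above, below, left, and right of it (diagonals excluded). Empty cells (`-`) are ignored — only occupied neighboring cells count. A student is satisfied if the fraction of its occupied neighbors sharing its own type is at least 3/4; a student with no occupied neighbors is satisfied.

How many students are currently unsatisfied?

(1,0)N 0/0 satisfied
(1,2)S 0/1 not
(2,2)N 0/2 not
(2,3)S 0/1 not
(4,1)N 1/1 satisfied
(4,3)S 0/0 satisfied
(5,0)N 1/1 satisfied
(5,1)N 2/3 not
(5,2)S 0/1 not
Unsatisfied: (1,2), (2,2), (2,3), (5,1), (5,2) — 5 in total.

5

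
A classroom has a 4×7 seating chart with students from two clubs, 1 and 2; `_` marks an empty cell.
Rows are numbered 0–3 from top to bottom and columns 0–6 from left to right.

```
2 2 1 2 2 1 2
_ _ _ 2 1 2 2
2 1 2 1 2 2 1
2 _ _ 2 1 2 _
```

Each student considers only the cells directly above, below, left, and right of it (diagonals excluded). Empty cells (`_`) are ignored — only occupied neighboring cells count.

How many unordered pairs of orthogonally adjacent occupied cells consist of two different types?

Scan each occupied cell's neighbors to the right and below so each pair is counted once.
Row 0: 2(0,0)–2(0,1)= 2(0,1)–1(0,2)≠ 1(0,2)–2(0,3)≠ 2(0,3)–2(0,4)= 2(0,3)–2(1,3)= 2(0,4)–1(0,5)≠ 2(0,4)–1(1,4)≠ 1(0,5)–2(0,6)≠ 1(0,5)–2(1,5)≠ 2(0,6)–2(1,6)=  → 6/10 unlike.
Row 1: 2(1,3)–1(1,4)≠ 2(1,3)–1(2,3)≠ 1(1,4)–2(1,5)≠ 1(1,4)–2(2,4)≠ 2(1,5)–2(1,6)= 2(1,5)–2(2,5)= 2(1,6)–1(2,6)≠  → 5/7 unlike.
Row 2: 2(2,0)–1(2,1)≠ 2(2,0)–2(3,0)= 1(2,1)–2(2,2)≠ 2(2,2)–1(2,3)≠ 1(2,3)–2(2,4)≠ 1(2,3)–2(3,3)≠ 2(2,4)–2(2,5)= 2(2,4)–1(3,4)≠ 2(2,5)–1(2,6)≠ 2(2,5)–2(3,5)=  → 7/10 unlike.
Row 3: 2(3,3)–1(3,4)≠ 1(3,4)–2(3,5)≠  → 2/2 unlike.
Total adjacent occupied pairs: 29; unlike-type pairs: 20.

20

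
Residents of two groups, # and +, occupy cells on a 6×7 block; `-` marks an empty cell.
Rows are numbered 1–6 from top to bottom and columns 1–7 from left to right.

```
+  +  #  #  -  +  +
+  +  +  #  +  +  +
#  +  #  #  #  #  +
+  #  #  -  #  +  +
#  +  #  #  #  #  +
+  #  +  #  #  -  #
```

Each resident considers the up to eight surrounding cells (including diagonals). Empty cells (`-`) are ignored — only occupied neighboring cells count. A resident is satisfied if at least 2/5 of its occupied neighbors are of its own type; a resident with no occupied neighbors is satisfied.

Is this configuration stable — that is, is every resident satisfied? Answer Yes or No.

No

Row 1: (1,1)+ 3/3 ok · (1,2)+ 4/5 ok · (1,3)# 2/5 ok · (1,4)# 2/4 ok · (1,6)+ 4/4 ok · (1,7)+ 3/3 ok
Row 2: (2,1)+ 4/5 ok · (2,2)+ 5/8 ok · (2,3)+ 3/8 unhappy · (2,4)# 5/7 ok · (2,5)+ 2/7 unhappy · (2,6)+ 5/7 ok · (2,7)+ 4/5 ok
Row 3: (3,1)# 1/5 unhappy · (3,2)+ 4/8 ok · (3,3)# 4/7 ok · (3,4)# 5/7 ok · (3,5)# 4/7 ok · (3,6)# 2/8 unhappy · (3,7)+ 4/5 ok
Row 4: (4,1)+ 2/5 ok · (4,2)# 5/8 ok · (4,3)# 5/7 ok · (4,5)# 6/7 ok · (4,6)+ 3/8 unhappy · (4,7)+ 3/5 ok
Row 5: (5,1)# 2/5 ok · (5,2)+ 3/8 unhappy · (5,3)# 5/7 ok · (5,4)# 6/7 ok · (5,5)# 5/6 ok · (5,6)# 4/7 ok · (5,7)+ 2/4 ok
Row 6: (6,1)+ 1/3 unhappy · (6,2)# 2/5 ok · (6,3)+ 1/5 unhappy · (6,4)# 4/5 ok · (6,5)# 4/4 ok · (6,7)# 1/2 ok
For instance (2,3) has only 3/8 same-type neighbors, below 2/5.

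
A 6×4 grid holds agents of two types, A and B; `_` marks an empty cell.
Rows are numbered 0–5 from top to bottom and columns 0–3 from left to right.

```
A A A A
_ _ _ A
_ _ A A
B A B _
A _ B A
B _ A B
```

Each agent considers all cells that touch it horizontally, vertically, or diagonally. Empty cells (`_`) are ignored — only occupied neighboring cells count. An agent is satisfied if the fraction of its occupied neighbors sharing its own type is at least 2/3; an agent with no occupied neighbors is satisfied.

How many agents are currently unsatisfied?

9

(0,0)A 1/1 satisfied
(0,1)A 2/2 satisfied
(0,2)A 3/3 satisfied
(0,3)A 2/2 satisfied
(1,3)A 4/4 satisfied
(2,2)A 3/4 satisfied
(2,3)A 2/3 satisfied
(3,0)B 0/2 not
(3,1)A 2/5 not
(3,2)B 1/5 not
(4,0)A 1/3 not
(4,2)B 2/5 not
(4,3)A 1/4 not
(5,0)B 0/1 not
(5,2)A 1/3 not
(5,3)B 1/3 not
Unsatisfied: (3,0), (3,1), (3,2), (4,0), (4,2), (4,3), (5,0), (5,2), (5,3) — 9 in total.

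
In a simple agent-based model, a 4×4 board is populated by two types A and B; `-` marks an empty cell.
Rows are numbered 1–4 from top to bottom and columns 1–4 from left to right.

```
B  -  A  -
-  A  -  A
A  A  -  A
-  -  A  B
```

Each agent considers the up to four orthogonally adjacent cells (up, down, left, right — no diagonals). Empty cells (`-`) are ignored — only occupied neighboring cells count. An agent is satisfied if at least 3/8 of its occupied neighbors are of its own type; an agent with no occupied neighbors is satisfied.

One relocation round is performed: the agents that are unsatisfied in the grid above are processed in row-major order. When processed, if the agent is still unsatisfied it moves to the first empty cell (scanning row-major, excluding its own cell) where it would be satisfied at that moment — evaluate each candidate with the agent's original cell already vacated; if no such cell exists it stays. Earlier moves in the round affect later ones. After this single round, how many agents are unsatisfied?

Initially unsatisfied (in order): (4,3), (4,4).
  (4,3) → (1,2).
  (4,4) → (4,3).
Resulting grid:
B A A -
- A - A
A A - A
- - B -
Unsatisfied now: (1,1).

1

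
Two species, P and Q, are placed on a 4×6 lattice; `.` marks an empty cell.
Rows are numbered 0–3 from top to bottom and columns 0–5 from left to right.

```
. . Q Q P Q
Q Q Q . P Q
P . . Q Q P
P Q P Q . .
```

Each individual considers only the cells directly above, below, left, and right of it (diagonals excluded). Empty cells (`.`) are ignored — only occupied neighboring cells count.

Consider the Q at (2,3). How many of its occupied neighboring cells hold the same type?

2

Occupied neighbors of (2,3): (3,3)=Q, (2,4)=Q.
Same type (Q): 2 of 2.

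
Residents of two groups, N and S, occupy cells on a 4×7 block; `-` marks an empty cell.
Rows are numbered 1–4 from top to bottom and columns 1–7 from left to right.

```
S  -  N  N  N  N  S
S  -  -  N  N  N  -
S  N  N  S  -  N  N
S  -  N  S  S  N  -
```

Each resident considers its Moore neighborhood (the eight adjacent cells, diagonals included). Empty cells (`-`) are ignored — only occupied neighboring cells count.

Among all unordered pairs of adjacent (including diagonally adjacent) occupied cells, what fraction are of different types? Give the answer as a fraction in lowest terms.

13/42

Scan each occupied cell's neighbors to the right and below (and the two forward diagonals) so each pair is counted once.
From row 1: 2 unlike of 14 pairs (running 2/14).
From row 2: 3 unlike of 10 pairs (running 5/24).
From row 3: 6 unlike of 15 pairs (running 11/39).
From row 4: 2 unlike of 3 pairs (running 13/42).
Total adjacent occupied pairs: 42; unlike-type pairs: 13.
13/42 is already in lowest terms.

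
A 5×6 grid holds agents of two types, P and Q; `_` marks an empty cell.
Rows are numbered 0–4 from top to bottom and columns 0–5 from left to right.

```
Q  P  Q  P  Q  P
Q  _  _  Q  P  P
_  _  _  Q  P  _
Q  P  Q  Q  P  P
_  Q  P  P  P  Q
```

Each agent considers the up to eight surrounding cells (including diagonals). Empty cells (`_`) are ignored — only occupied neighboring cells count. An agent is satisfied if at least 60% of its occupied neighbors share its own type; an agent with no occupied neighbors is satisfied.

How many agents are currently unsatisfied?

(0,0)Q 1/2 ✗
(0,1)P 0/3 ✗
(0,2)Q 1/3 ✗
(0,3)P 1/4 ✗
(0,4)Q 1/5 ✗
(0,5)P 2/3 ✓
(1,0)Q 1/2 ✗
(1,3)Q 3/6 ✗
(1,4)P 4/7 ✗
(1,5)P 3/4 ✓
(2,3)Q 3/6 ✗
(2,4)P 4/7 ✗
(3,0)Q 1/2 ✗
(3,1)P 1/4 ✗
(3,2)Q 3/6 ✗
(3,3)Q 2/7 ✗
(3,4)P 4/7 ✗
(3,5)P 3/4 ✓
(4,1)Q 2/4 ✗
(4,2)P 2/5 ✗
(4,3)P 3/5 ✓
(4,4)P 3/5 ✓
(4,5)Q 0/3 ✗
Unsatisfied: (0,0), (0,1), (0,2), (0,3), (0,4), (1,0), (1,3), (1,4), (2,3), (2,4), (3,0), (3,1), (3,2), (3,3), (3,4), (4,1), (4,2), (4,5) — 18 in total.

18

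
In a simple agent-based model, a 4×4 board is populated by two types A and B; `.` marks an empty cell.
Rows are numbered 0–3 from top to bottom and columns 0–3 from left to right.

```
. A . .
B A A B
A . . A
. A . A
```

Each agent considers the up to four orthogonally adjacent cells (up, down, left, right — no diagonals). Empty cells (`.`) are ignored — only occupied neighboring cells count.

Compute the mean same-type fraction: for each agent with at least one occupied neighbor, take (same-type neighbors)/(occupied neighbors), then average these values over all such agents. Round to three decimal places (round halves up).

0.458

Row 0: (0,1)A 1/1
Row 1: (1,0)B 0/2 · (1,1)A 2/3 · (1,2)A 1/2 · (1,3)B 0/2
Row 2: (2,0)A 0/1 · (2,3)A 1/2
Row 3: (3,1)A — no occupied neighbors · (3,3)A 1/1
Sum over 8 agents: 1/1 + 0/2 + 2/3 + 1/2 + 0/2 + 0/1 + 1/2 + 1/1 = 11/3; mean = 11/3 ÷ 8 = 11/24 = 0.458333… → 0.458.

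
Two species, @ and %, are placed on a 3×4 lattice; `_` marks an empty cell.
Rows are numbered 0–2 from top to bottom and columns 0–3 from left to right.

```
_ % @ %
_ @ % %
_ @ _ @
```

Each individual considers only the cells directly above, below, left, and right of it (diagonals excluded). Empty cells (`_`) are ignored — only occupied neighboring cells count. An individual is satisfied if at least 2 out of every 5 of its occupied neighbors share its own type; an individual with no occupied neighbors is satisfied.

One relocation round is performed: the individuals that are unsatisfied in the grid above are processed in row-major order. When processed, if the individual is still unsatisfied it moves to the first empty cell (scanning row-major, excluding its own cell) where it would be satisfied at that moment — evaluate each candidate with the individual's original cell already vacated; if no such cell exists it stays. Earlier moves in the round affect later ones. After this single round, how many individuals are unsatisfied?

1

Initially unsatisfied (in order): (0,1), (0,2), (1,1), (1,2), (2,3).
  (0,1) → (0,0).
  (0,2) → (0,1).
  (1,1): now satisfied by earlier moves; stays.
  (1,2): now satisfied by earlier moves; stays.
  (2,3) → (1,0).
Resulting grid:
% @ _ %
@ @ % %
_ @ _ _
Unsatisfied now: (0,0).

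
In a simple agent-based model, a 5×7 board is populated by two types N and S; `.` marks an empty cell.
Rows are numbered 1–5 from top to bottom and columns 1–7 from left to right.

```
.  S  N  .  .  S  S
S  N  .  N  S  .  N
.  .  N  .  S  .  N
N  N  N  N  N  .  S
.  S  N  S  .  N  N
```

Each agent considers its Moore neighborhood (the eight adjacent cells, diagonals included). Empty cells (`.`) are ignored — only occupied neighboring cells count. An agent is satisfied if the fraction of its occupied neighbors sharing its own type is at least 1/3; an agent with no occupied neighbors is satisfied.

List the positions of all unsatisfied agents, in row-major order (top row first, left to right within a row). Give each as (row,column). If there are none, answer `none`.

(1,2)S 1/3 ok
(1,3)N 2/3 ok
(1,6)S 2/3 ok
(1,7)S 1/2 ok
(2,1)S 1/2 ok
(2,2)N 2/4 ok
(2,4)N 2/4 ok
(2,5)S 2/3 ok
(2,7)N 1/3 ok
(3,3)N 5/5 ok
(3,5)S 1/4 unhappy
(3,7)N 1/2 ok
(4,1)N 1/2 ok
(4,2)N 4/5 ok
(4,3)N 4/6 ok
(4,4)N 4/6 ok
(4,5)N 2/4 ok
(4,7)S 0/3 unhappy
(5,2)S 0/4 unhappy
(5,3)N 3/5 ok
(5,4)S 0/4 unhappy
(5,6)N 2/3 ok
(5,7)N 1/2 ok

(3,5), (4,7), (5,2), (5,4)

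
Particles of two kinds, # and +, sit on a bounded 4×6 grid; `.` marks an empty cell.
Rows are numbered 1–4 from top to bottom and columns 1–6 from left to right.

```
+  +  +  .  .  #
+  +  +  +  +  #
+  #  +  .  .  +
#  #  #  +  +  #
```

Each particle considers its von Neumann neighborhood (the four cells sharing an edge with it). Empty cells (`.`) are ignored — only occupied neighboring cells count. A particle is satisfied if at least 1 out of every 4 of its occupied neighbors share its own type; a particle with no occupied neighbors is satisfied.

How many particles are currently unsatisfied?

2

(1,1)+ 2/2 satisfied
(1,2)+ 3/3 satisfied
(1,3)+ 2/2 satisfied
(1,6)# 1/1 satisfied
(2,1)+ 3/3 satisfied
(2,2)+ 3/4 satisfied
(2,3)+ 4/4 satisfied
(2,4)+ 2/2 satisfied
(2,5)+ 1/2 satisfied
(2,6)# 1/3 satisfied
(3,1)+ 1/3 satisfied
(3,2)# 1/4 satisfied
(3,3)+ 1/3 satisfied
(3,6)+ 0/2 not
(4,1)# 1/2 satisfied
(4,2)# 3/3 satisfied
(4,3)# 1/3 satisfied
(4,4)+ 1/2 satisfied
(4,5)+ 1/2 satisfied
(4,6)# 0/2 not
Unsatisfied: (3,6), (4,6) — 2 in total.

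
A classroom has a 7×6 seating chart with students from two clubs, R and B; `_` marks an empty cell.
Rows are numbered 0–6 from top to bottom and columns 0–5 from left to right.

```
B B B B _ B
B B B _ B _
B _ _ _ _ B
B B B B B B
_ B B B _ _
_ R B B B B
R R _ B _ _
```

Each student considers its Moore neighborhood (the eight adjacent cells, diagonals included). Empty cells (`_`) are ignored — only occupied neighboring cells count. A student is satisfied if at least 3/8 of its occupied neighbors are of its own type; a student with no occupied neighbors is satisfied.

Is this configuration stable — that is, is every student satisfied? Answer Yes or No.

Yes

Row 0: (0,0)B 3/3 ok · (0,1)B 5/5 ok · (0,2)B 4/4 ok · (0,3)B 3/3 ok · (0,5)B 1/1 ok
Row 1: (1,0)B 4/4 ok · (1,1)B 6/6 ok · (1,2)B 4/4 ok · (1,4)B 3/3 ok
Row 2: (2,0)B 4/4 ok · (2,5)B 3/3 ok
Row 3: (3,0)B 3/3 ok · (3,1)B 5/5 ok · (3,2)B 5/5 ok · (3,3)B 4/4 ok · (3,4)B 4/4 ok · (3,5)B 2/2 ok
Row 4: (4,1)B 5/6 ok · (4,2)B 7/8 ok · (4,3)B 7/7 ok
Row 5: (5,1)R 2/5 ok · (5,2)B 5/7 ok · (5,3)B 5/5 ok · (5,4)B 4/4 ok · (5,5)B 1/1 ok
Row 6: (6,0)R 2/2 ok · (6,1)R 2/3 ok · (6,3)B 3/3 ok
All meet the threshold, so the configuration is stable.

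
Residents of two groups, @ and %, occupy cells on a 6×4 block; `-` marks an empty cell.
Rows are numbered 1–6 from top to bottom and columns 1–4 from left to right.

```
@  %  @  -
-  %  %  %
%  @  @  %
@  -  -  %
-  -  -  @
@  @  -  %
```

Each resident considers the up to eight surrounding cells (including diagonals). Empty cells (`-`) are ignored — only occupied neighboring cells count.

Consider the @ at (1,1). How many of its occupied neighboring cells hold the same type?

0

Occupied neighbors of (1,1): (1,2)=%, (2,2)=%.
Same type (@): 0 of 2.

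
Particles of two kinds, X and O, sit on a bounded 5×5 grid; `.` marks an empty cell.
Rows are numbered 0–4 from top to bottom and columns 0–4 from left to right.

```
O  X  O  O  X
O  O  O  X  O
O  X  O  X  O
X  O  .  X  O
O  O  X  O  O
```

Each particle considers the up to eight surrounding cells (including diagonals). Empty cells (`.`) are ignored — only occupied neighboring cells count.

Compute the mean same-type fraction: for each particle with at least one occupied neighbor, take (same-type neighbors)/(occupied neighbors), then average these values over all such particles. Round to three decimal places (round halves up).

(0,0)O 2/3
(0,1)X 0/5
(0,2)O 3/5
(0,3)O 3/5
(0,4)X 1/3
(1,0)O 3/5
(1,1)O 6/8
(1,2)O 4/8
(1,3)X 2/8
(1,4)O 2/5
(2,0)O 3/5
(2,1)X 1/7
(2,2)O 3/7
(2,3)X 2/7
(2,4)O 2/5
(3,0)X 1/5
(3,1)O 4/7
(3,3)X 2/7
(3,4)O 3/5
(4,0)O 2/3
(4,1)O 2/4
(4,2)X 1/4
(4,3)O 2/4
(4,4)O 2/3
Sum over 24 particles: 2/3 + 0/5 + 3/5 + 3/5 + 1/3 + 3/5 + 6/8 + 4/8 + 2/8 + 2/5 + 3/5 + 1/7 + 3/7 + 2/7 + 2/5 + 1/5 + 4/7 + 2/7 + 3/5 + 2/3 + 2/4 + 1/4 + 2/4 + 2/3 = 907/84; mean = 907/84 ÷ 24 = 907/2016 = 0.449900… → 0.450.

0.450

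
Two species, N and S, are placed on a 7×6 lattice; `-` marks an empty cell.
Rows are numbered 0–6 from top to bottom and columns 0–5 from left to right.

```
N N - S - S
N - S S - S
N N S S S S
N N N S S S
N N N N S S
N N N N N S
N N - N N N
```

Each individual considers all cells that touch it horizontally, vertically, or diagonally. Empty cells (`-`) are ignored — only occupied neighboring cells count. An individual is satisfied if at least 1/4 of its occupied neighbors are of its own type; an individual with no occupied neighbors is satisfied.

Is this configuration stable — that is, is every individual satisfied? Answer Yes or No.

Yes

Row 0: (0,0)N 2/2 ok · (0,1)N 2/3 ok · (0,3)S 2/2 ok · (0,5)S 1/1 ok
Row 1: (1,0)N 4/4 ok · (1,2)S 4/6 ok · (1,3)S 5/5 ok · (1,5)S 3/3 ok
Row 2: (2,0)N 4/4 ok · (2,1)N 5/7 ok · (2,2)S 4/7 ok · (2,3)S 6/7 ok · (2,4)S 7/7 ok · (2,5)S 4/4 ok
Row 3: (3,0)N 5/5 ok · (3,1)N 7/8 ok · (3,2)N 5/8 ok · (3,3)S 5/8 ok · (3,4)S 7/8 ok · (3,5)S 5/5 ok
Row 4: (4,0)N 5/5 ok · (4,1)N 8/8 ok · (4,2)N 7/8 ok · (4,3)N 5/8 ok · (4,4)S 5/8 ok · (4,5)S 4/5 ok
Row 5: (5,0)N 5/5 ok · (5,1)N 7/7 ok · (5,2)N 7/7 ok · (5,3)N 6/7 ok · (5,4)N 5/8 ok · (5,5)S 2/5 ok
Row 6: (6,0)N 3/3 ok · (6,1)N 4/4 ok · (6,3)N 4/4 ok · (6,4)N 4/5 ok · (6,5)N 2/3 ok
All meet the threshold, so the configuration is stable.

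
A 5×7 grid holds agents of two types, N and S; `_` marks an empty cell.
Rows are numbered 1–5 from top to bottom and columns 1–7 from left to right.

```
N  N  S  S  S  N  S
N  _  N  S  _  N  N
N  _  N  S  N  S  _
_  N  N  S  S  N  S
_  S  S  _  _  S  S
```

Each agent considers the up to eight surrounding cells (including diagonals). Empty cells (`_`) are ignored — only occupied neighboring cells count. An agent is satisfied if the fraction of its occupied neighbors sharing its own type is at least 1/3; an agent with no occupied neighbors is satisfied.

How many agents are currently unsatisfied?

3

(1,1)N 2/2 satisfied
(1,2)N 3/4 satisfied
(1,3)S 2/4 satisfied
(1,4)S 3/4 satisfied
(1,5)S 2/4 satisfied
(1,6)N 2/4 satisfied
(1,7)S 0/3 not
(2,1)N 3/3 satisfied
(2,3)N 2/6 satisfied
(2,4)S 4/7 satisfied
(2,6)N 3/6 satisfied
(2,7)N 2/4 satisfied
(3,1)N 2/2 satisfied
(3,3)N 3/6 satisfied
(3,4)S 3/7 satisfied
(3,5)N 2/7 not
(3,6)S 2/6 satisfied
(4,2)N 3/5 satisfied
(4,3)N 2/6 satisfied
(4,4)S 3/6 satisfied
(4,5)S 4/6 satisfied
(4,6)N 1/6 not
(4,7)S 3/4 satisfied
(5,2)S 1/3 satisfied
(5,3)S 2/4 satisfied
(5,6)S 3/4 satisfied
(5,7)S 2/3 satisfied
Unsatisfied: (1,7), (3,5), (4,6) — 3 in total.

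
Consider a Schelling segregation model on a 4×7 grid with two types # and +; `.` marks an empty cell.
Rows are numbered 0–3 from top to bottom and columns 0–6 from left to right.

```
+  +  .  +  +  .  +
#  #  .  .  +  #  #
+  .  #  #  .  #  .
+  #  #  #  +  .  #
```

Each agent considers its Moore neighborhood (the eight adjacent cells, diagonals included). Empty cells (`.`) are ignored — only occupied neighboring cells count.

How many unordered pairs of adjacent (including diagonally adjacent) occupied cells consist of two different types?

Scan each occupied cell's neighbors to the right and below (and the two forward diagonals) so each pair is counted once.
Row 0: +(0,0)–+(0,1)= +(0,0)–#(1,0)≠ +(0,0)–#(1,1)≠ +(0,1)–#(1,1)≠ +(0,1)–#(1,0)≠ +(0,3)–+(0,4)= +(0,3)–+(1,4)= +(0,4)–+(1,4)= +(0,4)–#(1,5)≠ +(0,6)–#(1,6)≠ +(0,6)–#(1,5)≠  → 7/11 unlike.
Row 1: #(1,0)–#(1,1)= #(1,0)–+(2,0)≠ #(1,1)–#(2,2)= #(1,1)–+(2,0)≠ +(1,4)–#(1,5)≠ +(1,4)–#(2,5)≠ +(1,4)–#(2,3)≠ #(1,5)–#(1,6)= #(1,5)–#(2,5)= #(1,6)–#(2,5)=  → 5/10 unlike.
Row 2: +(2,0)–+(3,0)= +(2,0)–#(3,1)≠ #(2,2)–#(2,3)= #(2,2)–#(3,2)= #(2,2)–#(3,3)= #(2,2)–#(3,1)= #(2,3)–#(3,3)= #(2,3)–+(3,4)≠ #(2,3)–#(3,2)= #(2,5)–#(3,6)= #(2,5)–+(3,4)≠  → 3/11 unlike.
Row 3: +(3,0)–#(3,1)≠ #(3,1)–#(3,2)= #(3,2)–#(3,3)= #(3,3)–+(3,4)≠  → 2/4 unlike.
Total adjacent occupied pairs: 36; unlike-type pairs: 17.

17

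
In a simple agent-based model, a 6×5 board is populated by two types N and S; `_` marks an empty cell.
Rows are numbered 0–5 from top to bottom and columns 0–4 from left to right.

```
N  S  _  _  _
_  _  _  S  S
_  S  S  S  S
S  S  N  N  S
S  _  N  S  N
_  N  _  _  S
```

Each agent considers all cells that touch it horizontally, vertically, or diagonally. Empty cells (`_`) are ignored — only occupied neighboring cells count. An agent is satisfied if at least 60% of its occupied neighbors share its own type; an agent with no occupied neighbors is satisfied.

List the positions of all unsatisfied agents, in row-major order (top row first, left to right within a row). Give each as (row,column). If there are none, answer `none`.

(0,0), (0,1), (3,2), (3,3), (4,3), (4,4), (5,1), (5,4)

Row 0: (0,0)N 0/1 not · (0,1)S 0/1 not
Row 1: (1,3)S 4/4 satisfied · (1,4)S 3/3 satisfied
Row 2: (2,1)S 3/4 satisfied · (2,2)S 4/6 satisfied · (2,3)S 5/7 satisfied · (2,4)S 4/5 satisfied
Row 3: (3,0)S 3/3 satisfied · (3,1)S 4/6 satisfied · (3,2)N 2/7 not · (3,3)N 3/8 not · (3,4)S 3/5 satisfied
Row 4: (4,0)S 2/3 satisfied · (4,2)N 3/5 satisfied · (4,3)S 2/6 not · (4,4)N 1/4 not
Row 5: (5,1)N 1/2 not · (5,4)S 1/2 not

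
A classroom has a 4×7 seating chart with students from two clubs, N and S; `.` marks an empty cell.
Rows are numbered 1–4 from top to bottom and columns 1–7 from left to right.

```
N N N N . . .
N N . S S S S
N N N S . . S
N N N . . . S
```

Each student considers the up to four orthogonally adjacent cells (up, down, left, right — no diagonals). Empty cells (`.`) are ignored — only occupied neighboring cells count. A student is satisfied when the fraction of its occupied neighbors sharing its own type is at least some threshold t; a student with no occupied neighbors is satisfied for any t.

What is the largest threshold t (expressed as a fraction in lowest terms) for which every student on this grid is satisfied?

(1,1)N 2/2
(1,2)N 3/3
(1,3)N 2/2
(1,4)N 1/2
(2,1)N 3/3
(2,2)N 3/3
(2,4)S 2/3
(2,5)S 2/2
(2,6)S 2/2
(2,7)S 2/2
(3,1)N 3/3
(3,2)N 4/4
(3,3)N 2/3
(3,4)S 1/2
(3,7)S 2/2
(4,1)N 2/2
(4,2)N 3/3
(4,3)N 2/2
(4,7)S 1/1
The smallest same-type fraction is 1/2 at (1,4), which reduces to 1/2. Any threshold above that leaves this student unsatisfied.

1/2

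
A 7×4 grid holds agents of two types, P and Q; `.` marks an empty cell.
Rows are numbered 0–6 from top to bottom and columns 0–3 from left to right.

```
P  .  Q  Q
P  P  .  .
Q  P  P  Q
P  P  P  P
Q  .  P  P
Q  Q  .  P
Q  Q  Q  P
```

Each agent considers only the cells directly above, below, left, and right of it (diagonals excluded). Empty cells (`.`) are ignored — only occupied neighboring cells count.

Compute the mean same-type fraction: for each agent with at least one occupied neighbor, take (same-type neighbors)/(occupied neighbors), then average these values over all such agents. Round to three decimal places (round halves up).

0.764

(0,0)P 1/1
(0,2)Q 1/1
(0,3)Q 1/1
(1,0)P 2/3
(1,1)P 2/2
(2,0)Q 0/3
(2,1)P 3/4
(2,2)P 2/3
(2,3)Q 0/2
(3,0)P 1/3
(3,1)P 3/3
(3,2)P 4/4
(3,3)P 2/3
(4,0)Q 1/2
(4,2)P 2/2
(4,3)P 3/3
(5,0)Q 3/3
(5,1)Q 2/2
(5,3)P 2/2
(6,0)Q 2/2
(6,1)Q 3/3
(6,2)Q 1/2
(6,3)P 1/2
Sum over 23 agents: 1/1 + 1/1 + 1/1 + 2/3 + 2/2 + 0/3 + 3/4 + 2/3 + 0/2 + 1/3 + 3/3 + 4/4 + 2/3 + 1/2 + 2/2 + 3/3 + 3/3 + 2/2 + 2/2 + 2/2 + 3/3 + 1/2 + 1/2 = 211/12; mean = 211/12 ÷ 23 = 211/276 = 0.764492… → 0.764.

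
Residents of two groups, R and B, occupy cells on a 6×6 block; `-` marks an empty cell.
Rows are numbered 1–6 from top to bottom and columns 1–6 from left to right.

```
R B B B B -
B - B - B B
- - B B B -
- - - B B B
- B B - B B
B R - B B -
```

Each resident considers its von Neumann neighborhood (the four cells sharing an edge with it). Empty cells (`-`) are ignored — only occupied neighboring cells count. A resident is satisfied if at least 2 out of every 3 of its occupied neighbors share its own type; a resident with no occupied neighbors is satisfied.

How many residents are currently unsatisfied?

6

Row 1: (1,1)R 0/2 unhappy · (1,2)B 1/2 unhappy · (1,3)B 3/3 ok · (1,4)B 2/2 ok · (1,5)B 2/2 ok
Row 2: (2,1)B 0/1 unhappy · (2,3)B 2/2 ok · (2,5)B 3/3 ok · (2,6)B 1/1 ok
Row 3: (3,3)B 2/2 ok · (3,4)B 3/3 ok · (3,5)B 3/3 ok
Row 4: (4,4)B 2/2 ok · (4,5)B 4/4 ok · (4,6)B 2/2 ok
Row 5: (5,2)B 1/2 unhappy · (5,3)B 1/1 ok · (5,5)B 3/3 ok · (5,6)B 2/2 ok
Row 6: (6,1)B 0/1 unhappy · (6,2)R 0/2 unhappy · (6,4)B 1/1 ok · (6,5)B 2/2 ok
Unsatisfied: (1,1), (1,2), (2,1), (5,2), (6,1), (6,2) — 6 in total.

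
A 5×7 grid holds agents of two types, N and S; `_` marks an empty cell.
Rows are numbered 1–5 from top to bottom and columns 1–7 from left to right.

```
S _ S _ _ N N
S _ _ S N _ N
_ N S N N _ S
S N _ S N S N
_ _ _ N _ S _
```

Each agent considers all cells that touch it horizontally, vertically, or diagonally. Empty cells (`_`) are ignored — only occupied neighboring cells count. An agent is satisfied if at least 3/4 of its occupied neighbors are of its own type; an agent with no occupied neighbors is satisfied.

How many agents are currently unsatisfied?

16

Row 1: (1,1)S 1/1 ok · (1,3)S 1/1 ok · (1,6)N 3/3 ok · (1,7)N 2/2 ok
Row 2: (2,1)S 1/2 unhappy · (2,4)S 2/5 unhappy · (2,5)N 3/4 ok · (2,7)N 2/3 unhappy
Row 3: (3,2)N 1/4 unhappy · (3,3)S 2/5 unhappy · (3,4)N 3/6 unhappy · (3,5)N 3/6 unhappy · (3,7)S 1/3 unhappy
Row 4: (4,1)S 0/2 unhappy · (4,2)N 1/3 unhappy · (4,4)S 1/5 unhappy · (4,5)N 3/6 unhappy · (4,6)S 2/5 unhappy · (4,7)N 0/3 unhappy
Row 5: (5,4)N 1/2 unhappy · (5,6)S 1/3 unhappy
Unsatisfied: (2,1), (2,4), (2,7), (3,2), (3,3), (3,4), (3,5), (3,7), (4,1), (4,2), (4,4), (4,5), (4,6), (4,7), (5,4), (5,6) — 16 in total.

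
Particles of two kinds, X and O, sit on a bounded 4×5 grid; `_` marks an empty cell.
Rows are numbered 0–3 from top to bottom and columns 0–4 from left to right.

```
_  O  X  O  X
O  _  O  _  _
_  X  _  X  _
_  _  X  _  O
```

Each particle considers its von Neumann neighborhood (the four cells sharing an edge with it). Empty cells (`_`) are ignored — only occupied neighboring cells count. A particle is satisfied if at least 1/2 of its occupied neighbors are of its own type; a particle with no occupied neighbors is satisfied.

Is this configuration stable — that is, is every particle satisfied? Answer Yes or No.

(0,1)O 0/1 not
(0,2)X 0/3 not
(0,3)O 0/2 not
(0,4)X 0/1 not
(1,0)O 0/0 satisfied
(1,2)O 0/1 not
(2,1)X 0/0 satisfied
(2,3)X 0/0 satisfied
(3,2)X 0/0 satisfied
(3,4)O 0/0 satisfied
For instance (0,1) has only 0/1 same-type neighbors, below 1/2.

No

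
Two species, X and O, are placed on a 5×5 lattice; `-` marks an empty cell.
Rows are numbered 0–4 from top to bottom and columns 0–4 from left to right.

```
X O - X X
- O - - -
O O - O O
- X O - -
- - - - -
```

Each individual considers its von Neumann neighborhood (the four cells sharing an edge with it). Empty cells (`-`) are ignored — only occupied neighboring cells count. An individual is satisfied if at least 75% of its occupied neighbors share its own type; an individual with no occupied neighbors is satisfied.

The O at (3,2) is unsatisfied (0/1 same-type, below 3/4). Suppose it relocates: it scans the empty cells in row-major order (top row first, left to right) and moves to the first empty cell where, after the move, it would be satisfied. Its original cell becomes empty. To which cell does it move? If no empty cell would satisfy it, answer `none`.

(1,2)

Vacating (3,2). Empty cells in order:
  (0,2): 1/2 same-type → still unsatisfied.
  (1,0): 2/3 same-type → still unsatisfied.
  (1,2): 1/1 same-type → satisfied — stop here.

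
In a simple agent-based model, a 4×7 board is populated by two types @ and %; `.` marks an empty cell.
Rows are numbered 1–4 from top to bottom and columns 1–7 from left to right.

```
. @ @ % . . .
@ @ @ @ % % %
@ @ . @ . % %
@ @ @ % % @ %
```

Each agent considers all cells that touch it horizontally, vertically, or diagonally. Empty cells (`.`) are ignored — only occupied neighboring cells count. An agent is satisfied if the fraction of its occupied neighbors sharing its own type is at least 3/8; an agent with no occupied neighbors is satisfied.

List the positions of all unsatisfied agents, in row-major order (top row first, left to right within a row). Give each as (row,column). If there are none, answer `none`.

(1,2)@ 4/4 ✓
(1,3)@ 4/5 ✓
(1,4)% 1/4 ✗
(2,1)@ 4/4 ✓
(2,2)@ 6/6 ✓
(2,3)@ 6/7 ✓
(2,4)@ 3/5 ✓
(2,5)% 3/5 ✓
(2,6)% 4/4 ✓
(2,7)% 3/3 ✓
(3,1)@ 5/5 ✓
(3,2)@ 7/7 ✓
(3,4)@ 3/6 ✓
(3,6)% 6/7 ✓
(3,7)% 4/5 ✓
(4,1)@ 3/3 ✓
(4,2)@ 4/4 ✓
(4,3)@ 3/4 ✓
(4,4)% 1/3 ✗
(4,5)% 2/4 ✓
(4,6)@ 0/4 ✗
(4,7)% 2/3 ✓

(1,4), (4,4), (4,6)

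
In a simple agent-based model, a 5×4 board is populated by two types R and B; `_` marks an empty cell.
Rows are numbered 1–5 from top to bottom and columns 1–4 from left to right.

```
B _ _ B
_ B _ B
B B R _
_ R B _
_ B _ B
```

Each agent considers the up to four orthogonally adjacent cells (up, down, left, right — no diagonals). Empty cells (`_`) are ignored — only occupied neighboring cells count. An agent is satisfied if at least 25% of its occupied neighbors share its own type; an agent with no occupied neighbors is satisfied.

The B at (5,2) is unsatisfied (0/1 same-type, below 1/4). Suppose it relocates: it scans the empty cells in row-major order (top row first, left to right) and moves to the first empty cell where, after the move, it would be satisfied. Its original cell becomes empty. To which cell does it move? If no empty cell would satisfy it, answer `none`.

Vacating (5,2). Empty cells in order:
  (1,2): 2/2 same-type → satisfied — stop here.

(1,2)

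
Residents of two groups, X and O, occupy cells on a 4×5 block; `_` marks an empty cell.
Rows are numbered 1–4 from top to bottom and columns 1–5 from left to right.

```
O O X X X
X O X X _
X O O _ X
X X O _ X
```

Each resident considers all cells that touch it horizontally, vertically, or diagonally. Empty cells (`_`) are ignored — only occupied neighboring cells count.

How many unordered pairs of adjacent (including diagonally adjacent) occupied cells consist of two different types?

17

Scan each occupied cell's neighbors to the right and below (and the two forward diagonals) so each pair is counted once.
From row 1: 5 unlike of 15 pairs (running 5/15).
From row 2: 7 unlike of 12 pairs (running 12/27).
From row 3: 4 unlike of 10 pairs (running 16/37).
From row 4: 1 unlike of 2 pairs (running 17/39).
Total adjacent occupied pairs: 39; unlike-type pairs: 17.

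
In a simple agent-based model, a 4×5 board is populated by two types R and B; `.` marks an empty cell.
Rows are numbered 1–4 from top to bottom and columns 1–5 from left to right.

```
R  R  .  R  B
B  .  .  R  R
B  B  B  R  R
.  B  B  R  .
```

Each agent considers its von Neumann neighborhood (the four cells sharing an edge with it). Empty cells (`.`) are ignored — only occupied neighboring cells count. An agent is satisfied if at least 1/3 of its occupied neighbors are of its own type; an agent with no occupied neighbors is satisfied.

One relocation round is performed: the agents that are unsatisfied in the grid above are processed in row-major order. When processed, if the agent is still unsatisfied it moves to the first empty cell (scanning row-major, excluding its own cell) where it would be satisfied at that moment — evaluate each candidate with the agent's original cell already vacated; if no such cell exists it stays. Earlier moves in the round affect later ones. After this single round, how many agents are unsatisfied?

Initially unsatisfied (in order): (1,5).
  (1,5) → (2,2).
Resulting grid:
R R . R .
B B . R R
B B B R R
. B B R .
All satisfied now.

0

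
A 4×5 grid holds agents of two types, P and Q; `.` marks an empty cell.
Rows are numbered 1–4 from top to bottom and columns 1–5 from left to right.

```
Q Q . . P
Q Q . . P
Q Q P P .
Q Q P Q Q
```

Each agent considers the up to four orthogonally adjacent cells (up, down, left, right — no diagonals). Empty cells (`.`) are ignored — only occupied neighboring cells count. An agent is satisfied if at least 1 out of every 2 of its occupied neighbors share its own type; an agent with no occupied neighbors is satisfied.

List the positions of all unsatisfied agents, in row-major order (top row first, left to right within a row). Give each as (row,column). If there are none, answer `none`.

(1,1)Q 2/2 ✓
(1,2)Q 2/2 ✓
(1,5)P 1/1 ✓
(2,1)Q 3/3 ✓
(2,2)Q 3/3 ✓
(2,5)P 1/1 ✓
(3,1)Q 3/3 ✓
(3,2)Q 3/4 ✓
(3,3)P 2/3 ✓
(3,4)P 1/2 ✓
(4,1)Q 2/2 ✓
(4,2)Q 2/3 ✓
(4,3)P 1/3 ✗
(4,4)Q 1/3 ✗
(4,5)Q 1/1 ✓

(4,3), (4,4)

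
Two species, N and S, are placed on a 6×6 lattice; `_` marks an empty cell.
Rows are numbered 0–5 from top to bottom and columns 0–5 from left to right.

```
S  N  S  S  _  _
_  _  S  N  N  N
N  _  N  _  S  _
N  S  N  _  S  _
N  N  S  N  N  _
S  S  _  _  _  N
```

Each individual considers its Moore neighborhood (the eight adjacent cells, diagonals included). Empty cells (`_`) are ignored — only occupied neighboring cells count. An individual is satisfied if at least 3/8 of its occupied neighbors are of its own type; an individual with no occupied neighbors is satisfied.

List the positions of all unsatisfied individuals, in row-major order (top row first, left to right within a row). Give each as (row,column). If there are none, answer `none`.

(0,0), (0,1), (1,3), (2,4), (3,1), (3,4), (5,0)

(0,0)S 0/1 not
(0,1)N 0/3 not
(0,2)S 2/4 satisfied
(0,3)S 2/4 satisfied
(1,2)S 2/5 satisfied
(1,3)N 2/6 not
(1,4)N 2/4 satisfied
(1,5)N 1/2 satisfied
(2,0)N 1/2 satisfied
(2,2)N 2/4 satisfied
(2,4)S 1/4 not
(3,0)N 3/4 satisfied
(3,1)S 1/7 not
(3,2)N 3/5 satisfied
(3,4)S 1/3 not
(4,0)N 2/5 satisfied
(4,1)N 3/7 satisfied
(4,2)S 2/5 satisfied
(4,3)N 2/4 satisfied
(4,4)N 2/3 satisfied
(5,0)S 1/3 not
(5,1)S 2/4 satisfied
(5,5)N 1/1 satisfied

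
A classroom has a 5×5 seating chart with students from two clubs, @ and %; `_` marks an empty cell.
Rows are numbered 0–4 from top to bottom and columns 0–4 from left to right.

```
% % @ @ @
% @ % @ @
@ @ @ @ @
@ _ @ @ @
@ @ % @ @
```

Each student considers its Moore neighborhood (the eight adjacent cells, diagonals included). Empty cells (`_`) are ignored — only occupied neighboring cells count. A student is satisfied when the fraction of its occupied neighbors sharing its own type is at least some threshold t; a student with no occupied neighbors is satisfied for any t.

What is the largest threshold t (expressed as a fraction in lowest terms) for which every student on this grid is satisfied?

(0,0)% 2/3
(0,1)% 3/5
(0,2)@ 3/5
(0,3)@ 4/5
(0,4)@ 3/3
(1,0)% 2/5
(1,1)@ 4/8
(1,2)% 1/8
(1,3)@ 7/8
(1,4)@ 5/5
(2,0)@ 3/4
(2,1)@ 5/7
(2,2)@ 6/7
(2,3)@ 7/8
(2,4)@ 5/5
(3,0)@ 4/4
(3,2)@ 6/7
(3,3)@ 7/8
(3,4)@ 5/5
(4,0)@ 2/2
(4,1)@ 3/4
(4,2)% 0/4
(4,3)@ 4/5
(4,4)@ 3/3
The smallest same-type fraction is 0/4 at (4,2), which reduces to 0/1. Any threshold above that leaves this student unsatisfied.

0/1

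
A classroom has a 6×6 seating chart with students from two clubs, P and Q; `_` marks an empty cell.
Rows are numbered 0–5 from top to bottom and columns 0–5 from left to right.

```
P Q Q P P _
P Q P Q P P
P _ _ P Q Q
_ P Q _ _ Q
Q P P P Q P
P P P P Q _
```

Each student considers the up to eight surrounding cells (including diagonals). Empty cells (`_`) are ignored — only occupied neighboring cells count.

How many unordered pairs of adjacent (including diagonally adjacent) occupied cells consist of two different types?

35

Scan each occupied cell's neighbors to the right and below (and the two forward diagonals) so each pair is counted once.
Row 0: P(0,0)–Q(0,1)≠ P(0,0)–P(1,0)= P(0,0)–Q(1,1)≠ Q(0,1)–Q(0,2)= Q(0,1)–Q(1,1)= Q(0,1)–P(1,2)≠ Q(0,1)–P(1,0)≠ Q(0,2)–P(0,3)≠ Q(0,2)–P(1,2)≠ Q(0,2)–Q(1,3)= Q(0,2)–Q(1,1)= P(0,3)–P(0,4)= P(0,3)–Q(1,3)≠ P(0,3)–P(1,4)= P(0,3)–P(1,2)= P(0,4)–P(1,4)= P(0,4)–P(1,5)= P(0,4)–Q(1,3)≠  → 8/18 unlike.
Row 1: P(1,0)–Q(1,1)≠ P(1,0)–P(2,0)= Q(1,1)–P(1,2)≠ Q(1,1)–P(2,0)≠ P(1,2)–Q(1,3)≠ P(1,2)–P(2,3)= Q(1,3)–P(1,4)≠ Q(1,3)–P(2,3)≠ Q(1,3)–Q(2,4)= P(1,4)–P(1,5)= P(1,4)–Q(2,4)≠ P(1,4)–Q(2,5)≠ P(1,4)–P(2,3)= P(1,5)–Q(2,5)≠ P(1,5)–Q(2,4)≠  → 10/15 unlike.
Row 2: P(2,0)–P(3,1)= P(2,3)–Q(2,4)≠ P(2,3)–Q(3,2)≠ Q(2,4)–Q(2,5)= Q(2,4)–Q(3,5)= Q(2,5)–Q(3,5)=  → 2/6 unlike.
Row 3: P(3,1)–Q(3,2)≠ P(3,1)–P(4,1)= P(3,1)–P(4,2)= P(3,1)–Q(4,0)≠ Q(3,2)–P(4,2)≠ Q(3,2)–P(4,3)≠ Q(3,2)–P(4,1)≠ Q(3,5)–P(4,5)≠ Q(3,5)–Q(4,4)=  → 6/9 unlike.
Row 4: Q(4,0)–P(4,1)≠ Q(4,0)–P(5,0)≠ Q(4,0)–P(5,1)≠ P(4,1)–P(4,2)= P(4,1)–P(5,1)= P(4,1)–P(5,2)= P(4,1)–P(5,0)= P(4,2)–P(4,3)= P(4,2)–P(5,2)= P(4,2)–P(5,3)= P(4,2)–P(5,1)= P(4,3)–Q(4,4)≠ P(4,3)–P(5,3)= P(4,3)–Q(5,4)≠ P(4,3)–P(5,2)= Q(4,4)–P(4,5)≠ Q(4,4)–Q(5,4)= Q(4,4)–P(5,3)≠ P(4,5)–Q(5,4)≠  → 8/19 unlike.
Row 5: P(5,0)–P(5,1)= P(5,1)–P(5,2)= P(5,2)–P(5,3)= P(5,3)–Q(5,4)≠  → 1/4 unlike.
Total adjacent occupied pairs: 71; unlike-type pairs: 35.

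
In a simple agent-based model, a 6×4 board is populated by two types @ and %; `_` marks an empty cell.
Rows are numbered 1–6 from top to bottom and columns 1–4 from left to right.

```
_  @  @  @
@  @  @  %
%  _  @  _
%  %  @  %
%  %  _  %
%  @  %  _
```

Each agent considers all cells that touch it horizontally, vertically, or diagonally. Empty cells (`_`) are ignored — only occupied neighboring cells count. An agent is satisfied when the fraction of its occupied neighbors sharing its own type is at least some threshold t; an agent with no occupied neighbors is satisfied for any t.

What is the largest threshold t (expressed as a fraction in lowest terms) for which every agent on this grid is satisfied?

Row 1: (1,2)@ 4/4 · (1,3)@ 4/5 · (1,4)@ 2/3
Row 2: (2,1)@ 2/3 · (2,2)@ 5/6 · (2,3)@ 5/6 · (2,4)% 0/4
Row 3: (3,1)% 2/4 · (3,3)@ 3/6
Row 4: (4,1)% 4/4 · (4,2)% 4/6 · (4,3)@ 1/5 · (4,4)% 1/3
Row 5: (5,1)% 4/5 · (5,2)% 5/7 · (5,4)% 2/3
Row 6: (6,1)% 2/3 · (6,2)@ 0/4 · (6,3)% 2/3
The smallest same-type fraction is 0/4 at (2,4), which reduces to 0/1. Any threshold above that leaves this agent unsatisfied.

0/1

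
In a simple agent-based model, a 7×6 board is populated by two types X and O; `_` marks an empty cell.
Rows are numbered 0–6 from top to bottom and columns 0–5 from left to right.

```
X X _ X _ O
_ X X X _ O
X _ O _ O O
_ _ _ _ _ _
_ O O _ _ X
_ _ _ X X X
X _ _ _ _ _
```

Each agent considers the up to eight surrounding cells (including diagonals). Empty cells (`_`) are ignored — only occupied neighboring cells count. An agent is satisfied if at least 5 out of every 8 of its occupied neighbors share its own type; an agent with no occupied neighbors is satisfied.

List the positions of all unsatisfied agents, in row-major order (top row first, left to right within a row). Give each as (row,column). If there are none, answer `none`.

Row 0: (0,0)X 2/2 satisfied · (0,1)X 3/3 satisfied · (0,3)X 2/2 satisfied · (0,5)O 1/1 satisfied
Row 1: (1,1)X 4/5 satisfied · (1,2)X 4/5 satisfied · (1,3)X 2/4 not · (1,5)O 3/3 satisfied
Row 2: (2,0)X 1/1 satisfied · (2,2)O 0/3 not · (2,4)O 2/3 satisfied · (2,5)O 2/2 satisfied
Row 4: (4,1)O 1/1 satisfied · (4,2)O 1/2 not · (4,5)X 2/2 satisfied
Row 5: (5,3)X 1/2 not · (5,4)X 3/3 satisfied · (5,5)X 2/2 satisfied
Row 6: (6,0)X 0/0 satisfied

(1,3), (2,2), (4,2), (5,3)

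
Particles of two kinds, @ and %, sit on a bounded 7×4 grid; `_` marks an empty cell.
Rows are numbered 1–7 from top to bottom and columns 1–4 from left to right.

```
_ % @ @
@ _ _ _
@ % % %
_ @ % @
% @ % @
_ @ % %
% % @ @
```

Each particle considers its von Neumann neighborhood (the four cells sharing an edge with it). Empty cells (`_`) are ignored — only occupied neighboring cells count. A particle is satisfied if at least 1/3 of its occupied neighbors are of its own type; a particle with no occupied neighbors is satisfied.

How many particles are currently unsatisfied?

2

(1,2)% 0/1 ✗
(1,3)@ 1/2 ✓
(1,4)@ 1/1 ✓
(2,1)@ 1/1 ✓
(3,1)@ 1/2 ✓
(3,2)% 1/3 ✓
(3,3)% 3/3 ✓
(3,4)% 1/2 ✓
(4,2)@ 1/3 ✓
(4,3)% 2/4 ✓
(4,4)@ 1/3 ✓
(5,1)% 0/1 ✗
(5,2)@ 2/4 ✓
(5,3)% 2/4 ✓
(5,4)@ 1/3 ✓
(6,2)@ 1/3 ✓
(6,3)% 2/4 ✓
(6,4)% 1/3 ✓
(7,1)% 1/1 ✓
(7,2)% 1/3 ✓
(7,3)@ 1/3 ✓
(7,4)@ 1/2 ✓
Unsatisfied: (1,2), (5,1) — 2 in total.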